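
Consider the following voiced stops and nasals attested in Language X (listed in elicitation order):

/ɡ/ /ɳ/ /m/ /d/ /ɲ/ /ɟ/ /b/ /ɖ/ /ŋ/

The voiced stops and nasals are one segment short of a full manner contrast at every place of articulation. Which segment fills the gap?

Oral stop: /b/ (bilabial), /d/ (alveolar), /ɖ/ (retroflex), /ɟ/ (palatal), /ɡ/ (velar).
Nasal: /m/ (bilabial), /ɳ/ (retroflex), /ɲ/ (palatal), /ŋ/ (velar).
The alveolar row has no nasal member, so the gap is the alveolar nasal /n/.

/n/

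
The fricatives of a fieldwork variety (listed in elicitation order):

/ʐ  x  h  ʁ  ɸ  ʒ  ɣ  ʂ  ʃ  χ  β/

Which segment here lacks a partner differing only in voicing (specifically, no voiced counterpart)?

/h/

Bilabial: /ɸ/ ~ /β/
Postalveolar: /ʃ/ ~ /ʒ/
Retroflex: /ʂ/ ~ /ʐ/
Velar: /x/ ~ /ɣ/
Uvular: /χ/ ~ /ʁ/
Glottal: only /h/ (voiceless); no voiced partner.
So /h/ is the unpaired segment.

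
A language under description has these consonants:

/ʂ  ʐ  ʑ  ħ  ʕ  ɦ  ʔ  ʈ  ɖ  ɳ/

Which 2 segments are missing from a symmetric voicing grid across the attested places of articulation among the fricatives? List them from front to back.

Voiceless: /ʂ/ (retroflex), /ħ/ (pharyngeal).
Voiced: /ʐ/ (retroflex), /ʑ/ (alveolo-palatal), /ʕ/ (pharyngeal), /ɦ/ (glottal).
Gaps, from front to back: alveolo-palatal lacks voiceless (/ɕ/); glottal lacks voiceless (/h/).

/ɕ/, /h/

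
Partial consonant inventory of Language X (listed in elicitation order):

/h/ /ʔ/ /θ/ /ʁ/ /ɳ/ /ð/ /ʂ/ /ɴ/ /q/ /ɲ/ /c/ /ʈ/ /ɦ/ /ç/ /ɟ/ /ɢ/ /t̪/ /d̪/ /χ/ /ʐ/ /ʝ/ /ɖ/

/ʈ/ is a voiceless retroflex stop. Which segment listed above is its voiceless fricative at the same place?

/ʂ/

The voiceless fricative at the same place is a voiceless retroflex fricative — in this inventory, /ʂ/.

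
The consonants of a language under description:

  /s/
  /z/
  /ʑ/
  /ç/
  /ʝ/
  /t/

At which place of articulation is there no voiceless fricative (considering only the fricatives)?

Voiceless: /s/ (alveolar), /ç/ (palatal).
Voiced: /z/ (alveolar), /ʑ/ (alveolo-palatal), /ʝ/ (palatal).
Every place of articulation has a voiceless member except alveolo-palatal, where /ɕ/ would be expected.

alveolo-palatal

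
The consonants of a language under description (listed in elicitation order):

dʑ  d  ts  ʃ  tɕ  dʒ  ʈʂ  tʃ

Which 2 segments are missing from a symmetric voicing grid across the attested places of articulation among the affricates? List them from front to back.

/dz/, /ɖʐ/

place of articulation  voiceless  voiced  
alveolar          ts        —       
postalveolar      tʃ        dʒ      
retroflex         ʈʂ        —       
alveolo-palatal   tɕ        dʑ      
Gaps, from front to back: alveolar lacks voiced (/dz/); retroflex lacks voiced (/ɖʐ/).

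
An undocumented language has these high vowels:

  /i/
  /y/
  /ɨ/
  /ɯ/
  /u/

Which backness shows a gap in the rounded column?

central

front: unrounded /i/, rounded /y/.
central: unrounded /ɨ/, rounded —.
back: unrounded /ɯ/, rounded /u/.
Every backness has a rounded member except central, where /ʉ/ would be expected.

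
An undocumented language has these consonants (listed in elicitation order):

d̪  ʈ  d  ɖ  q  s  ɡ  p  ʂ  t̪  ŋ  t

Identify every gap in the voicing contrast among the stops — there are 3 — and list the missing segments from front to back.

/b/, /k/, /ɢ/

place of articulation  voiceless  voiced  
bilabial          p         —       
dental            t̪        d̪      
alveolar          t         d       
retroflex         ʈ         ɖ       
velar             —         ɡ       
uvular            q         —       
Gaps, from front to back: bilabial lacks voiced (/b/); velar lacks voiceless (/k/); uvular lacks voiced (/ɢ/).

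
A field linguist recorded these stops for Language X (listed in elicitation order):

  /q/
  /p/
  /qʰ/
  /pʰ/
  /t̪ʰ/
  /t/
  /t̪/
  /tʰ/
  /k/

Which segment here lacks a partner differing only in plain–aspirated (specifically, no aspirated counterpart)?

/k/

Bilabial: /p/ ~ /pʰ/
Dental: /t̪/ ~ /t̪ʰ/
Alveolar: /t/ ~ /tʰ/
Uvular: /q/ ~ /qʰ/
Velar: only /k/ (plain); no aspirated partner.
So /k/ is the unpaired segment.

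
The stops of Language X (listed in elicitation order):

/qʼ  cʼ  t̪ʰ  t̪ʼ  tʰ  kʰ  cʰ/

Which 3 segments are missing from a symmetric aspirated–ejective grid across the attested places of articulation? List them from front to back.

place of articulation  aspirated  ejective
dental            t̪ʰ       t̪ʼ     
alveolar          tʰ        —       
palatal           cʰ        cʼ      
velar             kʰ        —       
uvular            —         qʼ      
Gaps, from front to back: alveolar lacks ejective (/tʼ/); velar lacks ejective (/kʼ/); uvular lacks aspirated (/qʰ/).

/tʼ/, /kʼ/, /qʰ/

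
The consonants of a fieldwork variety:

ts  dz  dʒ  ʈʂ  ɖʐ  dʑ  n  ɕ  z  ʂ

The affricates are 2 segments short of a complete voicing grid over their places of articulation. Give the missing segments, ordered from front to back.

/tʃ/, /tɕ/

alveolar: voiceless /ts/, voiced /dz/.
postalveolar: voiceless —, voiced /dʒ/.
retroflex: voiceless /ʈʂ/, voiced /ɖʐ/.
alveolo-palatal: voiceless —, voiced /dʑ/.
Gaps, from front to back: postalveolar lacks voiceless (/tʃ/); alveolo-palatal lacks voiceless (/tɕ/).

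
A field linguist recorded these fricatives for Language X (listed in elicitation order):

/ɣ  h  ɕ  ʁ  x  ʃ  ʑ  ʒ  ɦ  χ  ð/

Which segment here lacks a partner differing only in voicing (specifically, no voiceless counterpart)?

/ð/

Postalveolar: /ʃ/ ~ /ʒ/
Alveolo-palatal: /ɕ/ ~ /ʑ/
Velar: /x/ ~ /ɣ/
Uvular: /χ/ ~ /ʁ/
Glottal: /h/ ~ /ɦ/
Dental: only /ð/ (voiced); no voiceless partner.
So /ð/ is the unpaired segment.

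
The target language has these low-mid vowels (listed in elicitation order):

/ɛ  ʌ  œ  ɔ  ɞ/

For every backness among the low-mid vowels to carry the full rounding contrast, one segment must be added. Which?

/ɜ/

front: unrounded /ɛ/, rounded /œ/.
central: unrounded —, rounded /ɞ/.
back: unrounded /ʌ/, rounded /ɔ/.
The central row has no unrounded member, so the gap is the central unrounded vowel /ɜ/.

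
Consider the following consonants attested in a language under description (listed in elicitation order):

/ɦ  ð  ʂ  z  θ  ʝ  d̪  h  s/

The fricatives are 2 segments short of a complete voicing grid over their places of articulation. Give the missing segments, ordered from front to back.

place of articulation  voiceless  voiced  
dental            θ         ð       
alveolar          s         z       
retroflex         ʂ         —       
palatal           —         ʝ       
glottal           h         ɦ       
Gaps, from front to back: retroflex lacks voiced (/ʐ/); palatal lacks voiceless (/ç/).

/ʐ/, /ç/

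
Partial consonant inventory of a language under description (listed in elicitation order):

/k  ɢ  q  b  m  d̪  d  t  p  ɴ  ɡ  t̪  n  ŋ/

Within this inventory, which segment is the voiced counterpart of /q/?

/ɢ/

/q/ is a voiceless uvular stop.
The voiced counterpart is a voiced uvular stop — in this inventory, /ɢ/.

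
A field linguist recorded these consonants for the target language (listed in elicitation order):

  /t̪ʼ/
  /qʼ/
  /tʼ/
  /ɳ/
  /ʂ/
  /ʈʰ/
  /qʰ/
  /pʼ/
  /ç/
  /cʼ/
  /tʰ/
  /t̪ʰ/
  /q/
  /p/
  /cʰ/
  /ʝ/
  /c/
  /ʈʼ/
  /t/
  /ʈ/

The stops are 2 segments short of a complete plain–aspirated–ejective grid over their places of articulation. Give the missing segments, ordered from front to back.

/pʰ/, /t̪/

Plain: /p/ (bilabial), /t/ (alveolar), /ʈ/ (retroflex), /c/ (palatal), /q/ (uvular).
Aspirated: /t̪ʰ/ (dental), /tʰ/ (alveolar), /ʈʰ/ (retroflex), /cʰ/ (palatal), /qʰ/ (uvular).
Ejective: /pʼ/ (bilabial), /t̪ʼ/ (dental), /tʼ/ (alveolar), /ʈʼ/ (retroflex), /cʼ/ (palatal), /qʼ/ (uvular).
Gaps, from front to back: bilabial lacks aspirated (/pʰ/); dental lacks plain (/t̪/).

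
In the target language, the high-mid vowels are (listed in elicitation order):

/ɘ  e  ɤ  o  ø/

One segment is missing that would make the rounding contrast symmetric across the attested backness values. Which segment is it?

/ɵ/

Unrounded: /e/ (front), /ɘ/ (central), /ɤ/ (back).
Rounded: /ø/ (front), /o/ (back).
The central row has no rounded member, so the gap is the central rounded vowel /ɵ/.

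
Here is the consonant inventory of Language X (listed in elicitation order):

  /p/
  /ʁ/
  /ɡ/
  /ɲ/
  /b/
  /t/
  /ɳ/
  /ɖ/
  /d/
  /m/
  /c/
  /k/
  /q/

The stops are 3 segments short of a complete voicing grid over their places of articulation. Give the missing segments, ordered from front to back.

/ʈ/, /ɟ/, /ɢ/

place of articulation  voiceless  voiced  
bilabial          p         b       
alveolar          t         d       
retroflex         —         ɖ       
palatal           c         —       
velar             k         ɡ       
uvular            q         —       
Gaps, from front to back: retroflex lacks voiceless (/ʈ/); palatal lacks voiced (/ɟ/); uvular lacks voiced (/ɢ/).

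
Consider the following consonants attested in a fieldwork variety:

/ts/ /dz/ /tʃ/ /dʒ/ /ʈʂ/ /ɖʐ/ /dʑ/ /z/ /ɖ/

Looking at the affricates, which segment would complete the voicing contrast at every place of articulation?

Voiceless: /ts/ (alveolar), /tʃ/ (postalveolar), /ʈʂ/ (retroflex).
Voiced: /dz/ (alveolar), /dʒ/ (postalveolar), /ɖʐ/ (retroflex), /dʑ/ (alveolo-palatal).
The alveolo-palatal row has no voiceless member, so the gap is the voiceless alveolo-palatal affricate /tɕ/.

/tɕ/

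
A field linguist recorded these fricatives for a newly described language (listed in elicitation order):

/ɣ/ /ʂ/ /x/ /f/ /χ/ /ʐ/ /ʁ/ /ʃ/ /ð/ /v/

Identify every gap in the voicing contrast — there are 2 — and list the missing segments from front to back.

/θ/, /ʒ/

place of articulation  voiceless  voiced  
labiodental       f         v       
dental            —         ð       
postalveolar      ʃ         —       
retroflex         ʂ         ʐ       
velar             x         ɣ       
uvular            χ         ʁ       
Gaps, from front to back: dental lacks voiceless (/θ/); postalveolar lacks voiced (/ʒ/).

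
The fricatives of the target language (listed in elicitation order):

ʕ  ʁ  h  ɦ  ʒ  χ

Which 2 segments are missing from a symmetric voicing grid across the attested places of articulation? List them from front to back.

place of articulation  voiceless  voiced  
postalveolar      —         ʒ       
uvular            χ         ʁ       
pharyngeal        —         ʕ       
glottal           h         ɦ       
Gaps, from front to back: postalveolar lacks voiceless (/ʃ/); pharyngeal lacks voiceless (/ħ/).

/ʃ/, /ħ/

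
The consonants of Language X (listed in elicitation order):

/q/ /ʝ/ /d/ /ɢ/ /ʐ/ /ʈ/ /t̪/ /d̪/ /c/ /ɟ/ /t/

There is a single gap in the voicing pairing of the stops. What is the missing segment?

/ɖ/

dental: voiceless /t̪/, voiced /d̪/.
alveolar: voiceless /t/, voiced /d/.
retroflex: voiceless /ʈ/, voiced —.
palatal: voiceless /c/, voiced /ɟ/.
uvular: voiceless /q/, voiced /ɢ/.
The retroflex row has no voiced member, so the gap is the voiced retroflex stop /ɖ/.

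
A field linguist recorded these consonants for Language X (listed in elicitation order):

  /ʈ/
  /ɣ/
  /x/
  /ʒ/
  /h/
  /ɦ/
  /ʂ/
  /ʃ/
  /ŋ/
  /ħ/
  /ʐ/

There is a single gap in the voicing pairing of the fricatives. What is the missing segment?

/ʕ/

postalveolar: voiceless /ʃ/, voiced /ʒ/.
retroflex: voiceless /ʂ/, voiced /ʐ/.
velar: voiceless /x/, voiced /ɣ/.
pharyngeal: voiceless /ħ/, voiced —.
glottal: voiceless /h/, voiced /ɦ/.
The pharyngeal row has no voiced member, so the gap is the voiced pharyngeal fricative /ʕ/.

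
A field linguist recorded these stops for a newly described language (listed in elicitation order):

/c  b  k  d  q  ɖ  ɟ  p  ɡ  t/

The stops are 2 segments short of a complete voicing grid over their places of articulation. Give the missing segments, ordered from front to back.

/ʈ/, /ɢ/

place of articulation  voiceless  voiced  
bilabial          p         b       
alveolar          t         d       
retroflex         —         ɖ       
palatal           c         ɟ       
velar             k         ɡ       
uvular            q         —       
Gaps, from front to back: retroflex lacks voiceless (/ʈ/); uvular lacks voiced (/ɢ/).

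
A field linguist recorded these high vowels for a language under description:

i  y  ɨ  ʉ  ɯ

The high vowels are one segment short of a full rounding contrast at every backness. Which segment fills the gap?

/u/

backness          unrounded  rounded 
front             i         y       
central           ɨ         ʉ       
back              ɯ         —       
The back row has no rounded member, so the gap is the back rounded vowel /u/.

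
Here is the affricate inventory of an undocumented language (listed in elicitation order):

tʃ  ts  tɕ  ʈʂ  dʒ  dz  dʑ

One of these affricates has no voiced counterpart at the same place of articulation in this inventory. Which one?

Alveolar: /ts/ ~ /dz/
Postalveolar: /tʃ/ ~ /dʒ/
Alveolo-palatal: /tɕ/ ~ /dʑ/
Retroflex: only /ʈʂ/ (voiceless); no voiced partner.
So /ʈʂ/ is the unpaired segment.

/ʈʂ/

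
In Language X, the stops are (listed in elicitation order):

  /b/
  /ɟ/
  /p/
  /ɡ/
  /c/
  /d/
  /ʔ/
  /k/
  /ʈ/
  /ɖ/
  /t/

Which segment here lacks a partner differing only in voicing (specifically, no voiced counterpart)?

/ʔ/

Bilabial: /p/ ~ /b/
Alveolar: /t/ ~ /d/
Retroflex: /ʈ/ ~ /ɖ/
Palatal: /c/ ~ /ɟ/
Velar: /k/ ~ /ɡ/
Glottal: only /ʔ/ (voiceless); no voiced partner.
So /ʔ/ is the unpaired segment.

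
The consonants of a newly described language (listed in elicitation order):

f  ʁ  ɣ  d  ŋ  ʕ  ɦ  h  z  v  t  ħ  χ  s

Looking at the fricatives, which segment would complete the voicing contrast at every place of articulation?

Voiceless: /f/ (labiodental), /s/ (alveolar), /χ/ (uvular), /ħ/ (pharyngeal), /h/ (glottal).
Voiced: /v/ (labiodental), /z/ (alveolar), /ɣ/ (velar), /ʁ/ (uvular), /ʕ/ (pharyngeal), /ɦ/ (glottal).
The velar row has no voiceless member, so the gap is the voiceless velar fricative /x/.

/x/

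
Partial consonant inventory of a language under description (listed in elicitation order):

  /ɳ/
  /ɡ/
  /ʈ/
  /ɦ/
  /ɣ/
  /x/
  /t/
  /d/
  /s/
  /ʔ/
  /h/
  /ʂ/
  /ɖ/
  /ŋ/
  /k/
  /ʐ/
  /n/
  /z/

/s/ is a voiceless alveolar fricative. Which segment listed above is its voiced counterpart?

The voiced counterpart is a voiced alveolar fricative — in this inventory, /z/.

/z/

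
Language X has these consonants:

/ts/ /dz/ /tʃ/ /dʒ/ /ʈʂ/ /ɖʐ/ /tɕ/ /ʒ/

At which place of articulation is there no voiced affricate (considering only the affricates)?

alveolar: voiceless /ts/, voiced /dz/.
postalveolar: voiceless /tʃ/, voiced /dʒ/.
retroflex: voiceless /ʈʂ/, voiced /ɖʐ/.
alveolo-palatal: voiceless /tɕ/, voiced —.
Every place of articulation has a voiced member except alveolo-palatal, where /dʑ/ would be expected.

alveolo-palatal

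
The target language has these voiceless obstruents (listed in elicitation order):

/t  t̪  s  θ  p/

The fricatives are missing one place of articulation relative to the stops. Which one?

bilabial

bilabial: stop /p/, fricative —.
dental: stop /t̪/, fricative /θ/.
alveolar: stop /t/, fricative /s/.
Every place of articulation has a fricative member except bilabial, where /ɸ/ would be expected.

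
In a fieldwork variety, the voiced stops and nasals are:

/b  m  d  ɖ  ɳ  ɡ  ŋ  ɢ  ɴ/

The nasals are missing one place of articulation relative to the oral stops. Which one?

bilabial: oral stop /b/, nasal /m/.
alveolar: oral stop /d/, nasal —.
retroflex: oral stop /ɖ/, nasal /ɳ/.
velar: oral stop /ɡ/, nasal /ŋ/.
uvular: oral stop /ɢ/, nasal /ɴ/.
Every place of articulation has a nasal member except alveolar, where /n/ would be expected.

alveolar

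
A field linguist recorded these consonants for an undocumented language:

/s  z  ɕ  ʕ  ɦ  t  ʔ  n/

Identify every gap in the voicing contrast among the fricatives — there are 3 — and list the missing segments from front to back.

alveolar: voiceless /s/, voiced /z/.
alveolo-palatal: voiceless /ɕ/, voiced —.
pharyngeal: voiceless —, voiced /ʕ/.
glottal: voiceless —, voiced /ɦ/.
Gaps, from front to back: alveolo-palatal lacks voiced (/ʑ/); pharyngeal lacks voiceless (/ħ/); glottal lacks voiceless (/h/).

/ʑ/, /ħ/, /h/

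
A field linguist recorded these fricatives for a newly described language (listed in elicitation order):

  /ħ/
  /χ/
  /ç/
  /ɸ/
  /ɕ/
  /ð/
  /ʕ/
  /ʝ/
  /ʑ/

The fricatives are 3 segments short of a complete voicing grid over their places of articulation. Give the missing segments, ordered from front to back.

/β/, /θ/, /ʁ/

bilabial: voiceless /ɸ/, voiced —.
dental: voiceless —, voiced /ð/.
alveolo-palatal: voiceless /ɕ/, voiced /ʑ/.
palatal: voiceless /ç/, voiced /ʝ/.
uvular: voiceless /χ/, voiced —.
pharyngeal: voiceless /ħ/, voiced /ʕ/.
Gaps, from front to back: bilabial lacks voiced (/β/); dental lacks voiceless (/θ/); uvular lacks voiced (/ʁ/).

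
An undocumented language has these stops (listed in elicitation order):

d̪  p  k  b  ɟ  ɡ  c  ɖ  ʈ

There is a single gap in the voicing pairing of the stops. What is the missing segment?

/t̪/

place of articulation  voiceless  voiced  
bilabial          p         b       
dental            —         d̪      
retroflex         ʈ         ɖ       
palatal           c         ɟ       
velar             k         ɡ       
The dental row has no voiceless member, so the gap is the voiceless dental stop /t̪/.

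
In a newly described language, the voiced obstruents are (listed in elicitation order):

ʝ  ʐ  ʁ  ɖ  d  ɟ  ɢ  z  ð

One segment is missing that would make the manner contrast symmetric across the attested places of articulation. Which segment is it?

/d̪/

Stop: /d/ (alveolar), /ɖ/ (retroflex), /ɟ/ (palatal), /ɢ/ (uvular).
Fricative: /ð/ (dental), /z/ (alveolar), /ʐ/ (retroflex), /ʝ/ (palatal), /ʁ/ (uvular).
The dental row has no stop member, so the gap is the dental stop /d̪/.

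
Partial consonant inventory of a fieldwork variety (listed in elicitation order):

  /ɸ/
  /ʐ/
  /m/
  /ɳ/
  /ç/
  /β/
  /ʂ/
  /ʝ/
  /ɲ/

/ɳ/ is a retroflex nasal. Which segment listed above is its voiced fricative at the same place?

The voiced fricative at the same place is a voiced retroflex fricative — in this inventory, /ʐ/.

/ʐ/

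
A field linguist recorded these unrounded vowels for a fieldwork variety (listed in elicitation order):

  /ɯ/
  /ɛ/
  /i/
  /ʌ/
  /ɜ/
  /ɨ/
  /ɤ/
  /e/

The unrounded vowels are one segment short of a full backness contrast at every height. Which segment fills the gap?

high: front /i/, central /ɨ/, back /ɯ/.
high-mid: front /e/, central —, back /ɤ/.
low-mid: front /ɛ/, central /ɜ/, back /ʌ/.
The high-mid row has no central member, so the gap is the high-mid central unrounded vowel /ɘ/.

/ɘ/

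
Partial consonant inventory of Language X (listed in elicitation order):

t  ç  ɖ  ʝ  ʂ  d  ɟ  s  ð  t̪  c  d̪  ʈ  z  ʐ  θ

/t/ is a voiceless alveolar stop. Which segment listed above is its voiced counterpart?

/d/

The voiced counterpart is a voiced alveolar stop — in this inventory, /d/.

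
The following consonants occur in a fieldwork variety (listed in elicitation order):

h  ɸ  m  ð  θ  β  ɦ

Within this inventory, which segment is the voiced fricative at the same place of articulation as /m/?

/β/

/m/ is a bilabial nasal.
The voiced fricative at the same place is a voiced bilabial fricative — in this inventory, /β/.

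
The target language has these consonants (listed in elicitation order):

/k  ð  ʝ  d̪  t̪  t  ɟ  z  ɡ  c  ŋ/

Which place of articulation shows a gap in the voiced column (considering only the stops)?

place of articulation  voiceless  voiced  
dental            t̪        d̪      
alveolar          t         —       
palatal           c         ɟ       
velar             k         ɡ       
Every place of articulation has a voiced member except alveolar, where /d/ would be expected.

alveolar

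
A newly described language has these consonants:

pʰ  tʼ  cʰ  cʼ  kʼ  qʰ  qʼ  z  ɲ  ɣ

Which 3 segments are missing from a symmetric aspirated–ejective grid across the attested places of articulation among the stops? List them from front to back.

bilabial: aspirated /pʰ/, ejective —.
alveolar: aspirated —, ejective /tʼ/.
palatal: aspirated /cʰ/, ejective /cʼ/.
velar: aspirated —, ejective /kʼ/.
uvular: aspirated /qʰ/, ejective /qʼ/.
Gaps, from front to back: bilabial lacks ejective (/pʼ/); alveolar lacks aspirated (/tʰ/); velar lacks aspirated (/kʰ/).

/pʼ/, /tʰ/, /kʰ/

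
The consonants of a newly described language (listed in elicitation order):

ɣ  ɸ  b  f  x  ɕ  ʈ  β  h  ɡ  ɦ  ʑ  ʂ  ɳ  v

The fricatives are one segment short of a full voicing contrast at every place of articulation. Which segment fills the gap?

Voiceless: /ɸ/ (bilabial), /f/ (labiodental), /ʂ/ (retroflex), /ɕ/ (alveolo-palatal), /x/ (velar), /h/ (glottal).
Voiced: /β/ (bilabial), /v/ (labiodental), /ʑ/ (alveolo-palatal), /ɣ/ (velar), /ɦ/ (glottal).
The retroflex row has no voiced member, so the gap is the voiced retroflex fricative /ʐ/.

/ʐ/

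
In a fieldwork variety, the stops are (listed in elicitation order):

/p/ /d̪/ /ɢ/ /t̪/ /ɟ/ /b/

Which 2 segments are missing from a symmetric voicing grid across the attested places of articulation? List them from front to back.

/c/, /q/

bilabial: voiceless /p/, voiced /b/.
dental: voiceless /t̪/, voiced /d̪/.
palatal: voiceless —, voiced /ɟ/.
uvular: voiceless —, voiced /ɢ/.
Gaps, from front to back: palatal lacks voiceless (/c/); uvular lacks voiceless (/q/).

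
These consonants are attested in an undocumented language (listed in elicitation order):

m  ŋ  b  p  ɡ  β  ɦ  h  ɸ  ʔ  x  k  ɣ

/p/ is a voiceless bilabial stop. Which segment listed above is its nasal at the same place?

/m/

The nasal at the same place is a bilabial nasal — in this inventory, /m/.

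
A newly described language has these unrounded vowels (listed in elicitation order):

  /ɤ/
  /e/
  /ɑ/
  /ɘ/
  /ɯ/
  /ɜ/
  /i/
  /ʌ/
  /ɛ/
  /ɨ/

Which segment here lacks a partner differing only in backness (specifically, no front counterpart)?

High: /i/ ~ /ɨ/ ~ /ɯ/
High-mid: /e/ ~ /ɘ/ ~ /ɤ/
Low-mid: /ɛ/ ~ /ɜ/ ~ /ʌ/
Low: only /ɑ/ (back); no front partner.
So /ɑ/ is the unpaired segment.

/ɑ/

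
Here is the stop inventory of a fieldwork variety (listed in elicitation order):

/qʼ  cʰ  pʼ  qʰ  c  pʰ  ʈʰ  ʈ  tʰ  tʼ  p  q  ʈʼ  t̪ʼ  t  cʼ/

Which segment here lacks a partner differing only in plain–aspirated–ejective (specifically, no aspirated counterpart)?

Bilabial: /p/ ~ /pʰ/ ~ /pʼ/
Alveolar: /t/ ~ /tʰ/ ~ /tʼ/
Retroflex: /ʈ/ ~ /ʈʰ/ ~ /ʈʼ/
Palatal: /c/ ~ /cʰ/ ~ /cʼ/
Uvular: /q/ ~ /qʰ/ ~ /qʼ/
Dental: only /t̪ʼ/ (ejective); no aspirated partner.
So /t̪ʼ/ is the unpaired segment.

/t̪ʼ/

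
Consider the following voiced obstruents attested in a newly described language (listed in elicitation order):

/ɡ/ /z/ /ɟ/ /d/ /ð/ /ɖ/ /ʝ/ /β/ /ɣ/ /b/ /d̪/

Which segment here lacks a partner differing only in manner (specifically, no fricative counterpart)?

Bilabial: /b/ ~ /β/
Dental: /d̪/ ~ /ð/
Alveolar: /d/ ~ /z/
Palatal: /ɟ/ ~ /ʝ/
Velar: /ɡ/ ~ /ɣ/
Retroflex: only /ɖ/ (stop); no fricative partner.
So /ɖ/ is the unpaired segment.

/ɖ/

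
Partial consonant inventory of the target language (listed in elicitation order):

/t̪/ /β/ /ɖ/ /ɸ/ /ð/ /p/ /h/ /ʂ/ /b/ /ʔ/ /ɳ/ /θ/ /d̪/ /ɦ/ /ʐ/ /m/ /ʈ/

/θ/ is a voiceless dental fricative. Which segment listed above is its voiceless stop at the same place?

The voiceless stop at the same place is a voiceless dental stop — in this inventory, /t̪/.

/t̪/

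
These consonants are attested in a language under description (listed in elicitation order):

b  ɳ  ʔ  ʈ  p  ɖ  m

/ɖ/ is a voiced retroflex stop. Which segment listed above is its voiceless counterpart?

The voiceless counterpart is a voiceless retroflex stop — in this inventory, /ʈ/.

/ʈ/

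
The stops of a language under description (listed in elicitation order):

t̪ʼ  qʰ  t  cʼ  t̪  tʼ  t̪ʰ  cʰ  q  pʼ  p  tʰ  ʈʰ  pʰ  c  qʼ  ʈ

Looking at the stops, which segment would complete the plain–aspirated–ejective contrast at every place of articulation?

place of articulation  plain     aspirated  ejective
bilabial          p         pʰ        pʼ      
dental            t̪        t̪ʰ       t̪ʼ     
alveolar          t         tʰ        tʼ      
retroflex         ʈ         ʈʰ        —       
palatal           c         cʰ        cʼ      
uvular            q         qʰ        qʼ      
The retroflex row has no ejective member, so the gap is the ejective retroflex stop /ʈʼ/.

/ʈʼ/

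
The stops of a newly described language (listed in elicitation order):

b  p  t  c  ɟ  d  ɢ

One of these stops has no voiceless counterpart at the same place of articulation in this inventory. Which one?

/ɢ/

Bilabial: /p/ ~ /b/
Alveolar: /t/ ~ /d/
Palatal: /c/ ~ /ɟ/
Uvular: only /ɢ/ (voiced); no voiceless partner.
So /ɢ/ is the unpaired segment.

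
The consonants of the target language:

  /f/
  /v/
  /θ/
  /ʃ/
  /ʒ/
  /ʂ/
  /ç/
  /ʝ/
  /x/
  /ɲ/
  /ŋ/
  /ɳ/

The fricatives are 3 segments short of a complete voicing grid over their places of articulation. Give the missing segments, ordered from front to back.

labiodental: voiceless /f/, voiced /v/.
dental: voiceless /θ/, voiced —.
postalveolar: voiceless /ʃ/, voiced /ʒ/.
retroflex: voiceless /ʂ/, voiced —.
palatal: voiceless /ç/, voiced /ʝ/.
velar: voiceless /x/, voiced —.
Gaps, from front to back: dental lacks voiced (/ð/); retroflex lacks voiced (/ʐ/); velar lacks voiced (/ɣ/).

/ð/, /ʐ/, /ɣ/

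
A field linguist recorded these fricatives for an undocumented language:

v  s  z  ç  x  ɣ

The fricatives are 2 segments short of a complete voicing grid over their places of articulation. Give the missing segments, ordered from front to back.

labiodental: voiceless —, voiced /v/.
alveolar: voiceless /s/, voiced /z/.
palatal: voiceless /ç/, voiced —.
velar: voiceless /x/, voiced /ɣ/.
Gaps, from front to back: labiodental lacks voiceless (/f/); palatal lacks voiced (/ʝ/).

/f/, /ʝ/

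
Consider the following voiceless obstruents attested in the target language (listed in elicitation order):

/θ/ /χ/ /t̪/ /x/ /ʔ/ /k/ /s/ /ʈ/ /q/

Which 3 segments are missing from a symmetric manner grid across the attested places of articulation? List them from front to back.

dental: stop /t̪/, fricative /θ/.
alveolar: stop —, fricative /s/.
retroflex: stop /ʈ/, fricative —.
velar: stop /k/, fricative /x/.
uvular: stop /q/, fricative /χ/.
glottal: stop /ʔ/, fricative —.
Gaps, from front to back: alveolar lacks stop (/t/); retroflex lacks fricative (/ʂ/); glottal lacks fricative (/h/).

/t/, /ʂ/, /h/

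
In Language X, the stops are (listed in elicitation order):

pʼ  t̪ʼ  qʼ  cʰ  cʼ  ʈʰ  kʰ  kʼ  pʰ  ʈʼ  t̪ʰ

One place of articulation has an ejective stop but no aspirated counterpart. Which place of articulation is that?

uvular

bilabial: aspirated /pʰ/, ejective /pʼ/.
dental: aspirated /t̪ʰ/, ejective /t̪ʼ/.
retroflex: aspirated /ʈʰ/, ejective /ʈʼ/.
palatal: aspirated /cʰ/, ejective /cʼ/.
velar: aspirated /kʰ/, ejective /kʼ/.
uvular: aspirated —, ejective /qʼ/.
Every place of articulation has an aspirated member except uvular, where /qʰ/ would be expected.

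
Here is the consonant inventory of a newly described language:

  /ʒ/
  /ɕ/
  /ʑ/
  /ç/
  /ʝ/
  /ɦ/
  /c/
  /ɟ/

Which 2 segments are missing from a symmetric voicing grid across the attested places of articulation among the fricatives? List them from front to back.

place of articulation  voiceless  voiced  
postalveolar      —         ʒ       
alveolo-palatal   ɕ         ʑ       
palatal           ç         ʝ       
glottal           —         ɦ       
Gaps, from front to back: postalveolar lacks voiceless (/ʃ/); glottal lacks voiceless (/h/).

/ʃ/, /h/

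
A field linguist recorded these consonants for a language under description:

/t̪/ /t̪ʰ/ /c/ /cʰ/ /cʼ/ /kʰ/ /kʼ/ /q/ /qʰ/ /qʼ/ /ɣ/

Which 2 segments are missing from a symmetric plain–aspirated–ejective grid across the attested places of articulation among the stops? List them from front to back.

dental: plain /t̪/, aspirated /t̪ʰ/, ejective —.
palatal: plain /c/, aspirated /cʰ/, ejective /cʼ/.
velar: plain —, aspirated /kʰ/, ejective /kʼ/.
uvular: plain /q/, aspirated /qʰ/, ejective /qʼ/.
Gaps, from front to back: dental lacks ejective (/t̪ʼ/); velar lacks plain (/k/).

/t̪ʼ/, /k/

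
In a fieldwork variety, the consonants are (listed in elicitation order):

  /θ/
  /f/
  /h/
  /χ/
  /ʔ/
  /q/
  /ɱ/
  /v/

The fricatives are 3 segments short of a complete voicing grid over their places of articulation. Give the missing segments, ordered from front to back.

/ð/, /ʁ/, /ɦ/

place of articulation  voiceless  voiced  
labiodental       f         v       
dental            θ         —       
uvular            χ         —       
glottal           h         —       
Gaps, from front to back: dental lacks voiced (/ð/); uvular lacks voiced (/ʁ/); glottal lacks voiced (/ɦ/).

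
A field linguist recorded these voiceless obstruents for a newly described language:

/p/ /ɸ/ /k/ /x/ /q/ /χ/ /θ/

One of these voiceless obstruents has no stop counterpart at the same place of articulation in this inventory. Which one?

Bilabial: /p/ ~ /ɸ/
Velar: /k/ ~ /x/
Uvular: /q/ ~ /χ/
Dental: only /θ/ (fricative); no stop partner.
So /θ/ is the unpaired segment.

/θ/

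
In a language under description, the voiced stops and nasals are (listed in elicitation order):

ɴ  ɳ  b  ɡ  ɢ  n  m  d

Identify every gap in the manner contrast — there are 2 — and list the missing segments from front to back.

/ɖ/, /ŋ/

bilabial: oral stop /b/, nasal /m/.
alveolar: oral stop /d/, nasal /n/.
retroflex: oral stop —, nasal /ɳ/.
velar: oral stop /ɡ/, nasal —.
uvular: oral stop /ɢ/, nasal /ɴ/.
Gaps, from front to back: retroflex lacks oral stop (/ɖ/); velar lacks nasal (/ŋ/).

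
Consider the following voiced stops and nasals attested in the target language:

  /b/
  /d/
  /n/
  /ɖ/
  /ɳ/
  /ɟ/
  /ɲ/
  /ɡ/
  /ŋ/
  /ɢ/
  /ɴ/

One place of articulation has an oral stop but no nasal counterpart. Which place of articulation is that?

bilabial

place of articulation  oral stop  nasal   
bilabial          b         —       
alveolar          d         n       
retroflex         ɖ         ɳ       
palatal           ɟ         ɲ       
velar             ɡ         ŋ       
uvular            ɢ         ɴ       
Every place of articulation has a nasal member except bilabial, where /m/ would be expected.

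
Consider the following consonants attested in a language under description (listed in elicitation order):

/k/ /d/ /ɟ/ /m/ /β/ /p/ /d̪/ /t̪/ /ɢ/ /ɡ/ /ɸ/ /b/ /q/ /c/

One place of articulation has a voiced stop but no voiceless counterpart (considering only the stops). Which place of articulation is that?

alveolar

bilabial: voiceless /p/, voiced /b/.
dental: voiceless /t̪/, voiced /d̪/.
alveolar: voiceless —, voiced /d/.
palatal: voiceless /c/, voiced /ɟ/.
velar: voiceless /k/, voiced /ɡ/.
uvular: voiceless /q/, voiced /ɢ/.
Every place of articulation has a voiceless member except alveolar, where /t/ would be expected.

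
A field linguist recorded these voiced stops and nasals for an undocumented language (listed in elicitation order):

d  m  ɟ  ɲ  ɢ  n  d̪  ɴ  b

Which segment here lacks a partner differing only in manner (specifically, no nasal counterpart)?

Bilabial: /b/ ~ /m/
Alveolar: /d/ ~ /n/
Palatal: /ɟ/ ~ /ɲ/
Uvular: /ɢ/ ~ /ɴ/
Dental: only /d̪/ (oral stop); no nasal partner.
So /d̪/ is the unpaired segment.

/d̪/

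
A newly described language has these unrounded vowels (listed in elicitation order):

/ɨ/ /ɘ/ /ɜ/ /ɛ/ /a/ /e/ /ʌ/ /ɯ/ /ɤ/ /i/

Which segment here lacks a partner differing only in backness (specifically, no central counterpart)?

High: /i/ ~ /ɨ/ ~ /ɯ/
High-mid: /e/ ~ /ɘ/ ~ /ɤ/
Low-mid: /ɛ/ ~ /ɜ/ ~ /ʌ/
Low: only /a/ (front); no central partner.
So /a/ is the unpaired segment.

/a/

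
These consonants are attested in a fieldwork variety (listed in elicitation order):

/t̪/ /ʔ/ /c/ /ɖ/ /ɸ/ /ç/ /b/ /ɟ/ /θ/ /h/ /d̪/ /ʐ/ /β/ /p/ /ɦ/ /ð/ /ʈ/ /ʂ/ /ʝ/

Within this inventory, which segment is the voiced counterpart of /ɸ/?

/β/

/ɸ/ is a voiceless bilabial fricative.
The voiced counterpart is a voiced bilabial fricative — in this inventory, /β/.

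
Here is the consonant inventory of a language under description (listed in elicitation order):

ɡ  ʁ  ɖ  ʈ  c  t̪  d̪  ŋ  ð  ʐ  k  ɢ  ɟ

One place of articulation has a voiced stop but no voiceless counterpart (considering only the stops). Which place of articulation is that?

Voiceless: /t̪/ (dental), /ʈ/ (retroflex), /c/ (palatal), /k/ (velar).
Voiced: /d̪/ (dental), /ɖ/ (retroflex), /ɟ/ (palatal), /ɡ/ (velar), /ɢ/ (uvular).
Every place of articulation has a voiceless member except uvular, where /q/ would be expected.

uvular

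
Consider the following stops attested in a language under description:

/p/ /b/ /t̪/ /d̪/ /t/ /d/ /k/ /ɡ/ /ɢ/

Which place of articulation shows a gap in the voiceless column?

bilabial: voiceless /p/, voiced /b/.
dental: voiceless /t̪/, voiced /d̪/.
alveolar: voiceless /t/, voiced /d/.
velar: voiceless /k/, voiced /ɡ/.
uvular: voiceless —, voiced /ɢ/.
Every place of articulation has a voiceless member except uvular, where /q/ would be expected.

uvular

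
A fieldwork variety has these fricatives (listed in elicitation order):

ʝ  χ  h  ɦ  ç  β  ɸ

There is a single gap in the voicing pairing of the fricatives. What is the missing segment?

bilabial: voiceless /ɸ/, voiced /β/.
palatal: voiceless /ç/, voiced /ʝ/.
uvular: voiceless /χ/, voiced —.
glottal: voiceless /h/, voiced /ɦ/.
The uvular row has no voiced member, so the gap is the voiced uvular fricative /ʁ/.

/ʁ/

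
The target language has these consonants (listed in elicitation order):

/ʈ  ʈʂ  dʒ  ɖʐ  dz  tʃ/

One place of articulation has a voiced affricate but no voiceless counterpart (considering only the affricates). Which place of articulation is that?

alveolar

alveolar: voiceless —, voiced /dz/.
postalveolar: voiceless /tʃ/, voiced /dʒ/.
retroflex: voiceless /ʈʂ/, voiced /ɖʐ/.
Every place of articulation has a voiceless member except alveolar, where /ts/ would be expected.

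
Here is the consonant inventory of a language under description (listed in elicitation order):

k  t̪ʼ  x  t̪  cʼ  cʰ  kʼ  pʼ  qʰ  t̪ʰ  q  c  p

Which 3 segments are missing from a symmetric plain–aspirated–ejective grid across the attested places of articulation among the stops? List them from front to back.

place of articulation  plain     aspirated  ejective
bilabial          p         —         pʼ      
dental            t̪        t̪ʰ       t̪ʼ     
palatal           c         cʰ        cʼ      
velar             k         —         kʼ      
uvular            q         qʰ        —       
Gaps, from front to back: bilabial lacks aspirated (/pʰ/); velar lacks aspirated (/kʰ/); uvular lacks ejective (/qʼ/).

/pʰ/, /kʰ/, /qʼ/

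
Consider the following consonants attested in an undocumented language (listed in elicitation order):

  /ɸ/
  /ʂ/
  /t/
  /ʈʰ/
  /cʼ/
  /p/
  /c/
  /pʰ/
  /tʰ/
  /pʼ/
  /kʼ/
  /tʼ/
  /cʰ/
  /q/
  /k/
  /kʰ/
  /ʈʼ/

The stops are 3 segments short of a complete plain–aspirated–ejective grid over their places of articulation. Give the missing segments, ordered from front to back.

place of articulation  plain     aspirated  ejective
bilabial          p         pʰ        pʼ      
alveolar          t         tʰ        tʼ      
retroflex         —         ʈʰ        ʈʼ      
palatal           c         cʰ        cʼ      
velar             k         kʰ        kʼ      
uvular            q         —         —       
Gaps, from front to back: retroflex lacks plain (/ʈ/); uvular lacks aspirated (/qʰ/); uvular lacks ejective (/qʼ/).

/ʈ/, /qʰ/, /qʼ/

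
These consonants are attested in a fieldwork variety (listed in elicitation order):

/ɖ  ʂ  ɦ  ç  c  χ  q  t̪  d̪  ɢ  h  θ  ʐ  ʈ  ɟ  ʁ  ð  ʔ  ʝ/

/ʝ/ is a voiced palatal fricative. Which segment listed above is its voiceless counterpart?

The voiceless counterpart is a voiceless palatal fricative — in this inventory, /ç/.

/ç/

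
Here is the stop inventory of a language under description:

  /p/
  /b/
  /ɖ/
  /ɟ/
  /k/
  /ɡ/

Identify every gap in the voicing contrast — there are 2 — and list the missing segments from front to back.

/ʈ/, /c/

Voiceless: /p/ (bilabial), /k/ (velar).
Voiced: /b/ (bilabial), /ɖ/ (retroflex), /ɟ/ (palatal), /ɡ/ (velar).
Gaps, from front to back: retroflex lacks voiceless (/ʈ/); palatal lacks voiceless (/c/).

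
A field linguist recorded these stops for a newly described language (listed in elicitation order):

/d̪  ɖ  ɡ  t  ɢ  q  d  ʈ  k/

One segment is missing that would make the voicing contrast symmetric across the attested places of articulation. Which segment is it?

/t̪/

Voiceless: /t/ (alveolar), /ʈ/ (retroflex), /k/ (velar), /q/ (uvular).
Voiced: /d̪/ (dental), /d/ (alveolar), /ɖ/ (retroflex), /ɡ/ (velar), /ɢ/ (uvular).
The dental row has no voiceless member, so the gap is the voiceless dental stop /t̪/.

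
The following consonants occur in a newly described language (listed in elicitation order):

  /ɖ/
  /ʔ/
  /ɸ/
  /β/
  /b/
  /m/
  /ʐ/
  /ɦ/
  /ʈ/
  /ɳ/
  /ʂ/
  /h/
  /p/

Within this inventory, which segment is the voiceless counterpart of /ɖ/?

/ʈ/

/ɖ/ is a voiced retroflex stop.
The voiceless counterpart is a voiceless retroflex stop — in this inventory, /ʈ/.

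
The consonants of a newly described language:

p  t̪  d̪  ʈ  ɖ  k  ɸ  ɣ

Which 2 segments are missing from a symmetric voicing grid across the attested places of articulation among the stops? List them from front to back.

place of articulation  voiceless  voiced  
bilabial          p         —       
dental            t̪        d̪      
retroflex         ʈ         ɖ       
velar             k         —       
Gaps, from front to back: bilabial lacks voiced (/b/); velar lacks voiced (/ɡ/).

/b/, /ɡ/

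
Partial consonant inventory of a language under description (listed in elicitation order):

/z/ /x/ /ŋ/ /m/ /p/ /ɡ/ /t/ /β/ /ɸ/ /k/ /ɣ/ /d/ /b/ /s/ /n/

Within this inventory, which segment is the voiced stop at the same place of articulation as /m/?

/m/ is a bilabial nasal.
The voiced stop at the same place is a voiced bilabial stop — in this inventory, /b/.

/b/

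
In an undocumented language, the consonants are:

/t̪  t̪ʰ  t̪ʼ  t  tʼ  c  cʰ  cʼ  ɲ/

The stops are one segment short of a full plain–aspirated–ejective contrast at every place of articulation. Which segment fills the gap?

place of articulation  plain     aspirated  ejective
dental            t̪        t̪ʰ       t̪ʼ     
alveolar          t         —         tʼ      
palatal           c         cʰ        cʼ      
The alveolar row has no aspirated member, so the gap is the aspirated alveolar stop /tʰ/.

/tʰ/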